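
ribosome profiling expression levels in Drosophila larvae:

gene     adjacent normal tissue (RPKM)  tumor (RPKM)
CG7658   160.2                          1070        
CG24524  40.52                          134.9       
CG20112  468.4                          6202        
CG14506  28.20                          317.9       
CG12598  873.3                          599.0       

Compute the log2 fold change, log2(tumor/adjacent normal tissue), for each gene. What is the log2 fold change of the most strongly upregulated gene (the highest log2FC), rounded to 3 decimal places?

3.727

log2(1070/160.2) = 2.740  (CG7658)
log2(134.9/40.52) = 1.735  (CG24524)
log2(6202/468.4) = 3.727  (CG20112)
log2(317.9/28.20) = 3.495  (CG14506)
log2(599.0/873.3) = -0.544  (CG12598)
CG20112 is most strongly upregulated.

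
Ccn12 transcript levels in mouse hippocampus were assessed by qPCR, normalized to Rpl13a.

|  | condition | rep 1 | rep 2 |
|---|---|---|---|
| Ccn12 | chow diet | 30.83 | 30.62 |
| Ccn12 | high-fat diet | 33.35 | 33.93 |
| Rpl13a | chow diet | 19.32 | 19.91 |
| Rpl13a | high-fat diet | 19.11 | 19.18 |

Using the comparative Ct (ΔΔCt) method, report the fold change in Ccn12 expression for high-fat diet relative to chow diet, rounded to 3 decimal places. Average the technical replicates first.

0.096

Mean Ct: Ccn12 chow diet 30.725; Ccn12 high-fat diet 33.640; Rpl13a chow diet 19.615; Rpl13a high-fat diet 19.145
ΔCt(chow diet) = 30.725 − 19.615 = 11.110
ΔCt(high-fat diet) = 33.640 − 19.145 = 14.495
ΔΔCt = 14.495 − 11.110 = 3.385
Fold change = 2^(−3.385) = 0.0957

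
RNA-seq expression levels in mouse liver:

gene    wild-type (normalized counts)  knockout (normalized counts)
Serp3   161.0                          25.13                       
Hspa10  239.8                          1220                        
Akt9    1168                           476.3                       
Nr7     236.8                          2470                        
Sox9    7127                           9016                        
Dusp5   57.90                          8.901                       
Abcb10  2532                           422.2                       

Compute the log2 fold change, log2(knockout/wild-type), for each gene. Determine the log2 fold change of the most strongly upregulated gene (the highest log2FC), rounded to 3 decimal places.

log2(25.13/161.0) = -2.680  (Serp3)
log2(1220/239.8) = 2.347  (Hspa10)
log2(476.3/1168) = -1.294  (Akt9)
log2(2470/236.8) = 3.383  (Nr7)
log2(9016/7127) = 0.339  (Sox9)
log2(8.901/57.90) = -2.702  (Dusp5)
log2(422.2/2532) = -2.584  (Abcb10)
Nr7 is most strongly upregulated.

3.383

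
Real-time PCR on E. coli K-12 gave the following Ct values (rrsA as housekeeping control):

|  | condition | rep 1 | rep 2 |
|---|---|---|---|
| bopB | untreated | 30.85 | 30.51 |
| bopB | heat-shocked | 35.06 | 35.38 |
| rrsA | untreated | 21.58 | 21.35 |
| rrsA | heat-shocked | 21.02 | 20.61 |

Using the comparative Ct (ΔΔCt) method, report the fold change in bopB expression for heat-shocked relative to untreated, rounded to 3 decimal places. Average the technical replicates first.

Mean Ct: bopB untreated 30.680; bopB heat-shocked 35.220; rrsA untreated 21.465; rrsA heat-shocked 20.815
ΔCt(untreated) = 30.680 − 21.465 = 9.215
ΔCt(heat-shocked) = 35.220 − 20.815 = 14.405
ΔΔCt = 14.405 − 9.215 = 5.190
Fold change = 2^(−5.190) = 0.0274

0.027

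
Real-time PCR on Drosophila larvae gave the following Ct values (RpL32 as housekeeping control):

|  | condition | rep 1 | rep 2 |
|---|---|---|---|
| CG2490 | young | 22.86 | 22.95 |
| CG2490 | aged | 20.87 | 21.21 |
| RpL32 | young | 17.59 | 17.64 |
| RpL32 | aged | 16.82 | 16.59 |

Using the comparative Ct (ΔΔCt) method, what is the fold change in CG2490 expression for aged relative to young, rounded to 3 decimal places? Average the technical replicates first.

Mean Ct: CG2490 young 22.905; CG2490 aged 21.040; RpL32 young 17.615; RpL32 aged 16.705
ΔCt(young) = 22.905 − 17.615 = 5.290
ΔCt(aged) = 21.040 − 16.705 = 4.335
ΔΔCt = 4.335 − 5.290 = -0.955
Fold change = 2^(−(-0.955)) = 2^0.955 = 1.9386

1.939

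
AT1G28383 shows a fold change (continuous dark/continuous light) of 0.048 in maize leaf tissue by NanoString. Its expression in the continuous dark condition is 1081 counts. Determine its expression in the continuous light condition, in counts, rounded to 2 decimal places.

continuous light expression = 1081 / 0.048 = 22520.83

22520.83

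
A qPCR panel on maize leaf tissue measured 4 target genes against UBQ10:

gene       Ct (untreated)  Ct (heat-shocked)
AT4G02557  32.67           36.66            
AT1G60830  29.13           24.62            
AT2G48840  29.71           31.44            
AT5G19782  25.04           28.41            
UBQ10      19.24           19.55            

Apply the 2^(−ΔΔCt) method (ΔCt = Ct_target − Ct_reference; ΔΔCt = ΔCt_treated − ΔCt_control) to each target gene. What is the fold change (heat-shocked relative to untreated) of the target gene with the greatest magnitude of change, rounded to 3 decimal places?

28.246

AT4G02557: ΔΔCt = (36.66−19.55) − (32.67−19.24) = 17.11 − 13.43 = 3.68; fold change = 2^-3.68 = 0.078
AT1G60830: ΔΔCt = (24.62−19.55) − (29.13−19.24) = 5.07 − 9.89 = -4.82; fold change = 2^4.82 = 28.246
AT2G48840: ΔΔCt = (31.44−19.55) − (29.71−19.24) = 11.89 − 10.47 = 1.42; fold change = 2^-1.42 = 0.374
AT5G19782: ΔΔCt = (28.41−19.55) − (25.04−19.24) = 8.86 − 5.80 = 3.06; fold change = 2^-3.06 = 0.120
AT1G60830 has the largest |ΔΔCt| = 4.82.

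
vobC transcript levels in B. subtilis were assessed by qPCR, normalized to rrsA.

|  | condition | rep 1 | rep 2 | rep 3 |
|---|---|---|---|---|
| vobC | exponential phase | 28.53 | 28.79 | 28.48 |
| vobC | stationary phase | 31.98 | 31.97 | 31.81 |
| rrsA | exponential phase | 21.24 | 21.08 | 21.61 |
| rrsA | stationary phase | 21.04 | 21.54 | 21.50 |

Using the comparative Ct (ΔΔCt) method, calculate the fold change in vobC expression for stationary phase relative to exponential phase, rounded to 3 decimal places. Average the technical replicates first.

Mean Ct: vobC exponential phase 28.600; vobC stationary phase 31.920; rrsA exponential phase 21.310; rrsA stationary phase 21.360
ΔCt(exponential phase) = 28.600 − 21.310 = 7.290
ΔCt(stationary phase) = 31.920 − 21.360 = 10.560
ΔΔCt = 10.560 − 7.290 = 3.270
Fold change = 2^(−3.270) = 0.1037

0.104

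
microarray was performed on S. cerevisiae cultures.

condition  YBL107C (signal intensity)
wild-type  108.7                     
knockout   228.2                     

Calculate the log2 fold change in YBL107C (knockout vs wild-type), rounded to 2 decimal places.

Fold change = 228.2 / 108.7 = 2.0994
log2(2.0994) = 1.070

1.07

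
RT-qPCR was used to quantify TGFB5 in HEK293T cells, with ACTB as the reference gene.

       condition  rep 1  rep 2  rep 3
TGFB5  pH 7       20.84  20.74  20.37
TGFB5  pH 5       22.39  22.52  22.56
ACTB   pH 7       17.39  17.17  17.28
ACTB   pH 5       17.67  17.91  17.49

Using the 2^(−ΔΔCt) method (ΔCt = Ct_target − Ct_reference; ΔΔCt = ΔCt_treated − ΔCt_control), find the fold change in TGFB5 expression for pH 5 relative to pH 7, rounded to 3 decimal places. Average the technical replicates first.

0.371

Mean Ct: TGFB5 pH 7 20.650; TGFB5 pH 5 22.490; ACTB pH 7 17.280; ACTB pH 5 17.690
ΔCt(pH 7) = 20.650 − 17.280 = 3.370
ΔCt(pH 5) = 22.490 − 17.690 = 4.800
ΔΔCt = 4.800 − 3.370 = 1.430
Fold change = 2^(−1.430) = 0.3711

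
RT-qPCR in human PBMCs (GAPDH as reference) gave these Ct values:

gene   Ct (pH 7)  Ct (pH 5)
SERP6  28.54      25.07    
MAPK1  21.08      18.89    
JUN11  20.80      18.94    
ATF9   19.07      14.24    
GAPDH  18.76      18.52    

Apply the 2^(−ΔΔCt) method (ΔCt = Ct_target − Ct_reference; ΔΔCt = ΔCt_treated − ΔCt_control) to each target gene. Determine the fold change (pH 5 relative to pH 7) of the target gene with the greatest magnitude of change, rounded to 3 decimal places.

24.084

SERP6: ΔΔCt = (25.07−18.52) − (28.54−18.76) = 6.55 − 9.78 = -3.23; fold change = 2^3.23 = 9.383
MAPK1: ΔΔCt = (18.89−18.52) − (21.08−18.76) = 0.37 − 2.32 = -1.95; fold change = 2^1.95 = 3.864
JUN11: ΔΔCt = (18.94−18.52) − (20.80−18.76) = 0.42 − 2.04 = -1.62; fold change = 2^1.62 = 3.074
ATF9: ΔΔCt = (14.24−18.52) − (19.07−18.76) = -4.28 − 0.31 = -4.59; fold change = 2^4.59 = 24.084
ATF9 has the largest |ΔΔCt| = 4.59.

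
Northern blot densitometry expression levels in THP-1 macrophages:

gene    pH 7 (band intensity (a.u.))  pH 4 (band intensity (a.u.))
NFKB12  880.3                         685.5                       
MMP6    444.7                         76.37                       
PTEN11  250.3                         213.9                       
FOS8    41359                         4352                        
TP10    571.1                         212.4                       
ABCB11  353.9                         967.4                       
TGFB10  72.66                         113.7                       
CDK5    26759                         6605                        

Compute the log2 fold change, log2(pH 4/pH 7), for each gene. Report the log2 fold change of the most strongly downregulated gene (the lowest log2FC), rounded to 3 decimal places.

log2(685.5/880.3) = -0.361  (NFKB12)
log2(76.37/444.7) = -2.542  (MMP6)
log2(213.9/250.3) = -0.227  (PTEN11)
log2(4352/41359) = -3.248  (FOS8)
log2(212.4/571.1) = -1.427  (TP10)
log2(967.4/353.9) = 1.451  (ABCB11)
log2(113.7/72.66) = 0.646  (TGFB10)
log2(6605/26759) = -2.018  (CDK5)
FOS8 is most strongly downregulated.

-3.248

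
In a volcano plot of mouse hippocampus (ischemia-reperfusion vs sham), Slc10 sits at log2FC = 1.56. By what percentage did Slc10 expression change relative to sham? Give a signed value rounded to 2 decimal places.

194.85%

Fold change = 2^(1.56) = 2.9485
Percent change = (FC − 1) × 100% = (2.9485 − 1) × 100 = 194.85%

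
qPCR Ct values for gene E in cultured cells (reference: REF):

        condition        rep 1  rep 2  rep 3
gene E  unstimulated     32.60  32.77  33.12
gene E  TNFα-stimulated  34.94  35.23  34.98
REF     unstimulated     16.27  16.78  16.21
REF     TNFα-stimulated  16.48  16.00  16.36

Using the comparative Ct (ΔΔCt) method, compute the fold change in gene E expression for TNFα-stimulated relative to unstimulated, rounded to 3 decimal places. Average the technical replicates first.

0.195

Mean Ct: gene E unstimulated 32.830; gene E TNFα-stimulated 35.050; REF unstimulated 16.420; REF TNFα-stimulated 16.280
ΔCt(unstimulated) = 32.830 − 16.420 = 16.410
ΔCt(TNFα-stimulated) = 35.050 − 16.280 = 18.770
ΔΔCt = 18.770 − 16.410 = 2.360
Fold change = 2^(−2.360) = 0.1948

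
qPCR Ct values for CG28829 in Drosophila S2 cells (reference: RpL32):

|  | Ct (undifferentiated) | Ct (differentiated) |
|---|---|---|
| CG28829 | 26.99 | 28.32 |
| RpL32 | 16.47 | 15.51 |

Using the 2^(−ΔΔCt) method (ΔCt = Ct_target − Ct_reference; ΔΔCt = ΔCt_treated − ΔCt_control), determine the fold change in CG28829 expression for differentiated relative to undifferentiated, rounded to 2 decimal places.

0.20

ΔCt(undifferentiated) = 26.990 − 16.470 = 10.520
ΔCt(differentiated) = 28.320 − 15.510 = 12.810
ΔΔCt = 12.810 − 10.520 = 2.290
Fold change = 2^(−2.290) = 0.204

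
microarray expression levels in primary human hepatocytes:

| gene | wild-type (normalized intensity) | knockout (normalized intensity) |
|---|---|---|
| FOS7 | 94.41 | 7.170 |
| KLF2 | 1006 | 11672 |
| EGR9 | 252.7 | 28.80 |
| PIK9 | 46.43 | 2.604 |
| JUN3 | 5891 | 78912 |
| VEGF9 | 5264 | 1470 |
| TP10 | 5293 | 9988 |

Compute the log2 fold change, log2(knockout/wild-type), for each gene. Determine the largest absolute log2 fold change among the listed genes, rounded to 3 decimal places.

log2(7.170/94.41) = -3.719  (FOS7)
log2(11672/1006) = 3.536  (KLF2)
log2(28.80/252.7) = -3.133  (EGR9)
log2(2.604/46.43) = -4.156  (PIK9)
log2(78912/5891) = 3.744  (JUN3)
log2(1470/5264) = -1.840  (VEGF9)
log2(9988/5293) = 0.916  (TP10)
The largest magnitude belongs to PIK9.

4.156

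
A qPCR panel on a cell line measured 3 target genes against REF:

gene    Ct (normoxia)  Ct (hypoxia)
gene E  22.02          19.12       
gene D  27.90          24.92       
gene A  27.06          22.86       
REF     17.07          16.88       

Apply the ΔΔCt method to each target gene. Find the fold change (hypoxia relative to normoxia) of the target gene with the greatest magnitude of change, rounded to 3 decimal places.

16.111

gene E: ΔΔCt = (19.12−16.88) − (22.02−17.07) = 2.24 − 4.95 = -2.71; fold change = 2^2.71 = 6.543
gene D: ΔΔCt = (24.92−16.88) − (27.90−17.07) = 8.04 − 10.83 = -2.79; fold change = 2^2.79 = 6.916
gene A: ΔΔCt = (22.86−16.88) − (27.06−17.07) = 5.98 − 9.99 = -4.01; fold change = 2^4.01 = 16.111
gene A has the largest |ΔΔCt| = 4.01.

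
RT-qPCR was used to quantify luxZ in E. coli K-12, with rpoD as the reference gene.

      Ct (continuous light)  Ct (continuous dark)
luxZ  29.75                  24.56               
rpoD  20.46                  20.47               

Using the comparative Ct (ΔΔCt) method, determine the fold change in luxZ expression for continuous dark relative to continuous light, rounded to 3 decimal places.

36.758

ΔCt(continuous light) = 29.750 − 20.460 = 9.290
ΔCt(continuous dark) = 24.560 − 20.470 = 4.090
ΔΔCt = 4.090 − 9.290 = -5.200
Fold change = 2^(−(-5.200)) = 2^5.200 = 36.7583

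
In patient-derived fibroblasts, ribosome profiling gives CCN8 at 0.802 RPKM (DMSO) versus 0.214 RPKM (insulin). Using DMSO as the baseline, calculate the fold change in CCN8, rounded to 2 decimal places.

0.27

Fold change = 0.214 / 0.802 = 0.267
CCN8 is downregulated.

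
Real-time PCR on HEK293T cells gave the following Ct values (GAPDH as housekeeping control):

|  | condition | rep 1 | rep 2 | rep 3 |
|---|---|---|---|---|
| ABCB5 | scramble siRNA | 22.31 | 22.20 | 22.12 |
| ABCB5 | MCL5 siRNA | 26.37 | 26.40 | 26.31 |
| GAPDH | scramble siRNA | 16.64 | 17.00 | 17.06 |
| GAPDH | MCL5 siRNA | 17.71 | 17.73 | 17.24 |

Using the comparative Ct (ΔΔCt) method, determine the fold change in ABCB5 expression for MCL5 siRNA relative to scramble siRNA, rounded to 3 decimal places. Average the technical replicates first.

Mean Ct: ABCB5 scramble siRNA 22.210; ABCB5 MCL5 siRNA 26.360; GAPDH scramble siRNA 16.900; GAPDH MCL5 siRNA 17.560
ΔCt(scramble siRNA) = 22.210 − 16.900 = 5.310
ΔCt(MCL5 siRNA) = 26.360 − 17.560 = 8.800
ΔΔCt = 8.800 − 5.310 = 3.490
Fold change = 2^(−3.490) = 0.0890

0.089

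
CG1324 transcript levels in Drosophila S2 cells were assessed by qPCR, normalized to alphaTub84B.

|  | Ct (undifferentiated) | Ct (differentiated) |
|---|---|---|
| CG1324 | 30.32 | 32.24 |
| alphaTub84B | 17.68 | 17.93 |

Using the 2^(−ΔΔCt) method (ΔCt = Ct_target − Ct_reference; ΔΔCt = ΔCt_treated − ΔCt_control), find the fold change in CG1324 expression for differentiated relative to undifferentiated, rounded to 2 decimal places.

ΔCt(undifferentiated) = 30.320 − 17.680 = 12.640
ΔCt(differentiated) = 32.240 − 17.930 = 14.310
ΔΔCt = 14.310 − 12.640 = 1.670
Fold change = 2^(−1.670) = 0.314

0.31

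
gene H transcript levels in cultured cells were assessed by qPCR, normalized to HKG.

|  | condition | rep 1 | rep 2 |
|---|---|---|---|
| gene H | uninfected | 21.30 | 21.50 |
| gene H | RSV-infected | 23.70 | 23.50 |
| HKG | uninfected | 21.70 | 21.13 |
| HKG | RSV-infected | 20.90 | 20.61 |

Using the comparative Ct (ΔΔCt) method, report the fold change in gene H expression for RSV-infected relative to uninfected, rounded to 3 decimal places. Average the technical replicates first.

Mean Ct: gene H uninfected 21.400; gene H RSV-infected 23.600; HKG uninfected 21.415; HKG RSV-infected 20.755
ΔCt(uninfected) = 21.400 − 21.415 = -0.015
ΔCt(RSV-infected) = 23.600 − 20.755 = 2.845
ΔΔCt = 2.845 − (-0.015) = 2.860
Fold change = 2^(−2.860) = 0.1377

0.138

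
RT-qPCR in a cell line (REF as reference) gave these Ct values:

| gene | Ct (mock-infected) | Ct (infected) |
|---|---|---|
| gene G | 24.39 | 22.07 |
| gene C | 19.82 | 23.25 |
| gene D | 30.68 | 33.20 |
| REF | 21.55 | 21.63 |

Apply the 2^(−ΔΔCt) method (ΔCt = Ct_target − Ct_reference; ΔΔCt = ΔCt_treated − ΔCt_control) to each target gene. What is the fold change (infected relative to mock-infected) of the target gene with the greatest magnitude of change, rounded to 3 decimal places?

gene G: ΔΔCt = (22.07−21.63) − (24.39−21.55) = 0.44 − 2.84 = -2.40; fold change = 2^2.40 = 5.278
gene C: ΔΔCt = (23.25−21.63) − (19.82−21.55) = 1.62 − (-1.73) = 3.35; fold change = 2^-3.35 = 0.098
gene D: ΔΔCt = (33.20−21.63) − (30.68−21.55) = 11.57 − 9.13 = 2.44; fold change = 2^-2.44 = 0.184
gene C has the largest |ΔΔCt| = 3.35.

0.098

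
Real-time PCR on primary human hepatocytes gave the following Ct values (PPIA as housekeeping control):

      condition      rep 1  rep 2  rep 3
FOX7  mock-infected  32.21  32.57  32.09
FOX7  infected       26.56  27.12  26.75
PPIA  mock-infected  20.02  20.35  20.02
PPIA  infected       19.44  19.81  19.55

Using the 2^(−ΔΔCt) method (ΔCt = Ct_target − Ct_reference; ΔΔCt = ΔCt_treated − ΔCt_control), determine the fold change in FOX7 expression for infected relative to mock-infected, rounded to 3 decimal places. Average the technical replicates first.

Mean Ct: FOX7 mock-infected 32.290; FOX7 infected 26.810; PPIA mock-infected 20.130; PPIA infected 19.600
ΔCt(mock-infected) = 32.290 − 20.130 = 12.160
ΔCt(infected) = 26.810 − 19.600 = 7.210
ΔΔCt = 7.210 − 12.160 = -4.950
Fold change = 2^(−(-4.950)) = 2^4.950 = 30.9100

30.910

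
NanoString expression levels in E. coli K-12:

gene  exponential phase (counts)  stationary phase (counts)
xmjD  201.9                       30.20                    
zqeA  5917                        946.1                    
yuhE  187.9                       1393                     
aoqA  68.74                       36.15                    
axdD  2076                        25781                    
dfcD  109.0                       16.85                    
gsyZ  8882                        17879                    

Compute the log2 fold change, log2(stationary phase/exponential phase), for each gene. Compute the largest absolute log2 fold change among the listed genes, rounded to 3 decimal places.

log2(30.20/201.9) = -2.741  (xmjD)
log2(946.1/5917) = -2.645  (zqeA)
log2(1393/187.9) = 2.890  (yuhE)
log2(36.15/68.74) = -0.927  (aoqA)
log2(25781/2076) = 3.634  (axdD)
log2(16.85/109.0) = -2.694  (dfcD)
log2(17879/8882) = 1.009  (gsyZ)
The largest magnitude belongs to axdD.

3.634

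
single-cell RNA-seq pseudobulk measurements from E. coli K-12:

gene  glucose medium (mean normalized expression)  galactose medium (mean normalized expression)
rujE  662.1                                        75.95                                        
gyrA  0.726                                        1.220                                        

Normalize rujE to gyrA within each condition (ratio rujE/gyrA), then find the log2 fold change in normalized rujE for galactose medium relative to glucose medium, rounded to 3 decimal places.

-3.873

rujE/gyrA (glucose medium) = 662.1 / 0.726 = 911.98
rujE/gyrA (galactose medium) = 75.95 / 1.220 = 62.254
Fold change = 62.254 / 911.98 = 0.0683
log2(0.0683) = -3.8728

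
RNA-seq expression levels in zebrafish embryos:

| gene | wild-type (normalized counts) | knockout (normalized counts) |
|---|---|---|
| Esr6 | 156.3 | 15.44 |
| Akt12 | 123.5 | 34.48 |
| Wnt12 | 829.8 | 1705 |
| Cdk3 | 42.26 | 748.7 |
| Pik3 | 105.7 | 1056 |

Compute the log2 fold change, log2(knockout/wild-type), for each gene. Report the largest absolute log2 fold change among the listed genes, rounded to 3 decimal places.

log2(15.44/156.3) = -3.340  (Esr6)
log2(34.48/123.5) = -1.841  (Akt12)
log2(1705/829.8) = 1.039  (Wnt12)
log2(748.7/42.26) = 4.147  (Cdk3)
log2(1056/105.7) = 3.321  (Pik3)
The largest magnitude belongs to Cdk3.

4.147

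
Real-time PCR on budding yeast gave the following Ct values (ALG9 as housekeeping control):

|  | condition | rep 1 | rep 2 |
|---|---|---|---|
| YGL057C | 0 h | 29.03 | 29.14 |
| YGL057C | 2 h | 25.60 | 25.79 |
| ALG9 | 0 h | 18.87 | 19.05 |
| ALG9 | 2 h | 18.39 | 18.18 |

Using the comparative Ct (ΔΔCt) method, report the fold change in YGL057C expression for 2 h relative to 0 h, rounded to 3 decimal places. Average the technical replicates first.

6.566

Mean Ct: YGL057C 0 h 29.085; YGL057C 2 h 25.695; ALG9 0 h 18.960; ALG9 2 h 18.285
ΔCt(0 h) = 29.085 − 18.960 = 10.125
ΔCt(2 h) = 25.695 − 18.285 = 7.410
ΔΔCt = 7.410 − 10.125 = -2.715
Fold change = 2^(−(-2.715)) = 2^2.715 = 6.5659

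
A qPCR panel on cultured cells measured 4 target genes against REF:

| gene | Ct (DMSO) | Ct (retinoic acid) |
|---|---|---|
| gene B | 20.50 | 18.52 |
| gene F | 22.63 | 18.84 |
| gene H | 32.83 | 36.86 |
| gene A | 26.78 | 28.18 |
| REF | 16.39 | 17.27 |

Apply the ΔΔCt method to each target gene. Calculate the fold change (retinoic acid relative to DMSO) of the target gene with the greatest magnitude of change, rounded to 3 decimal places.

gene B: ΔΔCt = (18.52−17.27) − (20.50−16.39) = 1.25 − 4.11 = -2.86; fold change = 2^2.86 = 7.260
gene F: ΔΔCt = (18.84−17.27) − (22.63−16.39) = 1.57 − 6.24 = -4.67; fold change = 2^4.67 = 25.457
gene H: ΔΔCt = (36.86−17.27) − (32.83−16.39) = 19.59 − 16.44 = 3.15; fold change = 2^-3.15 = 0.113
gene A: ΔΔCt = (28.18−17.27) − (26.78−16.39) = 10.91 − 10.39 = 0.52; fold change = 2^-0.52 = 0.697
gene F has the largest |ΔΔCt| = 4.67.

25.457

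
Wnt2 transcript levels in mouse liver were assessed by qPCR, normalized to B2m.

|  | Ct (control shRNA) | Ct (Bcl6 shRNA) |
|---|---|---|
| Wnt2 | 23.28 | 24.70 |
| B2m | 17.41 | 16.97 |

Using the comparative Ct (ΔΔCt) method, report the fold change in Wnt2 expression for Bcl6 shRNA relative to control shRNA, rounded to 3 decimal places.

ΔCt(control shRNA) = 23.280 − 17.410 = 5.870
ΔCt(Bcl6 shRNA) = 24.700 − 16.970 = 7.730
ΔΔCt = 7.730 − 5.870 = 1.860
Fold change = 2^(−1.860) = 0.2755

0.275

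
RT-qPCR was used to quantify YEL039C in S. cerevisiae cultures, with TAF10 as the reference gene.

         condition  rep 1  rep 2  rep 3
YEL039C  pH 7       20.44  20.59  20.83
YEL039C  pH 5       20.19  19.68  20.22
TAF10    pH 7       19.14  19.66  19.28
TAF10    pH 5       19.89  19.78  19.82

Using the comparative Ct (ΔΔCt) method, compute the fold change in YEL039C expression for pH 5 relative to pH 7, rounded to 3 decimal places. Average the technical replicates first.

2.085

Mean Ct: YEL039C pH 7 20.620; YEL039C pH 5 20.030; TAF10 pH 7 19.360; TAF10 pH 5 19.830
ΔCt(pH 7) = 20.620 − 19.360 = 1.260
ΔCt(pH 5) = 20.030 − 19.830 = 0.200
ΔΔCt = 0.200 − 1.260 = -1.060
Fold change = 2^(−(-1.060)) = 2^1.060 = 2.0849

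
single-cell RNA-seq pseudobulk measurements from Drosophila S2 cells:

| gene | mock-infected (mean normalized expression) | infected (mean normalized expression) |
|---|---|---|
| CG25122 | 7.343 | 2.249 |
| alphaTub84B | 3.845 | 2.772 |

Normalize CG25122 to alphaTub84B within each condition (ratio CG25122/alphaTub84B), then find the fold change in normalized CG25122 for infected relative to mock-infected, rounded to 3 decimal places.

CG25122/alphaTub84B (mock-infected) = 7.343 / 3.845 = 1.9098
CG25122/alphaTub84B (infected) = 2.249 / 2.772 = 0.81133
Fold change = 0.81133 / 1.9098 = 0.4248

0.425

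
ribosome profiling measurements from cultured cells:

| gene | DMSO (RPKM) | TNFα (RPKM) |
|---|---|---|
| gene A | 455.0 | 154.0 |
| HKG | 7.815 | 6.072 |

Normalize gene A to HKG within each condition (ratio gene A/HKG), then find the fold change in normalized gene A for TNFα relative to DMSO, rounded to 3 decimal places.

0.436

gene A/HKG (DMSO) = 455.0 / 7.815 = 58.221
gene A/HKG (TNFα) = 154.0 / 6.072 = 25.362
Fold change = 25.362 / 58.221 = 0.4356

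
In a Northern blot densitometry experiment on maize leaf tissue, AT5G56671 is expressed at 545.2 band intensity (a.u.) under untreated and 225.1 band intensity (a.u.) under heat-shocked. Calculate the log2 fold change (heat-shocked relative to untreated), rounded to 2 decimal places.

Fold change = 225.1 / 545.2 = 0.4129
log2(0.4129) = -1.276

-1.28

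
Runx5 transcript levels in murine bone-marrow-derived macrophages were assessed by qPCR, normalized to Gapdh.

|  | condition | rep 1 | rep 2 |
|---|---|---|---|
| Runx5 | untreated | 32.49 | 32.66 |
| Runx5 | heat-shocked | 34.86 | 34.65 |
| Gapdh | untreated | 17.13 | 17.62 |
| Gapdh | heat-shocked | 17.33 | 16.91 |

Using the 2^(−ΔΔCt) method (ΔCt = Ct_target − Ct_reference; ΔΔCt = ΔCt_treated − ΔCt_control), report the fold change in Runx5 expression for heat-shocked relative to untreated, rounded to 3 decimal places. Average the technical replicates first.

0.185

Mean Ct: Runx5 untreated 32.575; Runx5 heat-shocked 34.755; Gapdh untreated 17.375; Gapdh heat-shocked 17.120
ΔCt(untreated) = 32.575 − 17.375 = 15.200
ΔCt(heat-shocked) = 34.755 − 17.120 = 17.635
ΔΔCt = 17.635 − 15.200 = 2.435
Fold change = 2^(−2.435) = 0.1849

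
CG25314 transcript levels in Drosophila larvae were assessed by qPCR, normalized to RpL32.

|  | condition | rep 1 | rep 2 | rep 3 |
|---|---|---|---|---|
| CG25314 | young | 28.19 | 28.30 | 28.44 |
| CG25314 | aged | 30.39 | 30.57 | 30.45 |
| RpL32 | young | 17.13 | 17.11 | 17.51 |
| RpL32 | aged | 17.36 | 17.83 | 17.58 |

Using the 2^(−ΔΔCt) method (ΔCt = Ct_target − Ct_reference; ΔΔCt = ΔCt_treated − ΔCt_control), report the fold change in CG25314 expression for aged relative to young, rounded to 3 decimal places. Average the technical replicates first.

0.283

Mean Ct: CG25314 young 28.310; CG25314 aged 30.470; RpL32 young 17.250; RpL32 aged 17.590
ΔCt(young) = 28.310 − 17.250 = 11.060
ΔCt(aged) = 30.470 − 17.590 = 12.880
ΔΔCt = 12.880 − 11.060 = 1.820
Fold change = 2^(−1.820) = 0.2832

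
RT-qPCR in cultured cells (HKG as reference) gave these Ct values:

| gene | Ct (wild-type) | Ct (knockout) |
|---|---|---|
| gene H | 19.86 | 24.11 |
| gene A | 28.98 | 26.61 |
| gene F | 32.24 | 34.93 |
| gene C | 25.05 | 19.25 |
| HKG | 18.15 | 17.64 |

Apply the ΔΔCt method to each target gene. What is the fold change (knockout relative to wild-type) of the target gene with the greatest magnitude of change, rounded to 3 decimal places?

39.124

gene H: ΔΔCt = (24.11−17.64) − (19.86−18.15) = 6.47 − 1.71 = 4.76; fold change = 2^-4.76 = 0.037
gene A: ΔΔCt = (26.61−17.64) − (28.98−18.15) = 8.97 − 10.83 = -1.86; fold change = 2^1.86 = 3.630
gene F: ΔΔCt = (34.93−17.64) − (32.24−18.15) = 17.29 − 14.09 = 3.20; fold change = 2^-3.20 = 0.109
gene C: ΔΔCt = (19.25−17.64) − (25.05−18.15) = 1.61 − 6.90 = -5.29; fold change = 2^5.29 = 39.124
gene C has the largest |ΔΔCt| = 5.29.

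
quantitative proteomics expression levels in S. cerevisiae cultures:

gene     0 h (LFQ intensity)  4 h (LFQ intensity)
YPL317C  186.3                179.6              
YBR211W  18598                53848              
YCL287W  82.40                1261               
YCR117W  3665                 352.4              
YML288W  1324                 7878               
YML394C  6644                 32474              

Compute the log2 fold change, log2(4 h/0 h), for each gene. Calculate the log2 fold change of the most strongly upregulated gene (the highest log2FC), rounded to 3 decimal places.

log2(179.6/186.3) = -0.053  (YPL317C)
log2(53848/18598) = 1.534  (YBR211W)
log2(1261/82.40) = 3.936  (YCL287W)
log2(352.4/3665) = -3.379  (YCR117W)
log2(7878/1324) = 2.573  (YML288W)
log2(32474/6644) = 2.289  (YML394C)
YCL287W is most strongly upregulated.

3.936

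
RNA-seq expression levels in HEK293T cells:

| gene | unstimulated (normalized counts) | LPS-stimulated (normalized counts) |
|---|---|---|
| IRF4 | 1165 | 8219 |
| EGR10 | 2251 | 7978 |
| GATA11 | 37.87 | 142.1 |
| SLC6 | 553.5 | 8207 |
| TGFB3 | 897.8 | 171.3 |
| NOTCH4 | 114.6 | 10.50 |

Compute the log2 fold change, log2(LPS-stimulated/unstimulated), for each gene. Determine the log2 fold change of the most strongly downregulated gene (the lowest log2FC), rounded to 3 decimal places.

-3.448

log2(8219/1165) = 2.819  (IRF4)
log2(7978/2251) = 1.825  (EGR10)
log2(142.1/37.87) = 1.908  (GATA11)
log2(8207/553.5) = 3.890  (SLC6)
log2(171.3/897.8) = -2.390  (TGFB3)
log2(10.50/114.6) = -3.448  (NOTCH4)
NOTCH4 is most strongly downregulated.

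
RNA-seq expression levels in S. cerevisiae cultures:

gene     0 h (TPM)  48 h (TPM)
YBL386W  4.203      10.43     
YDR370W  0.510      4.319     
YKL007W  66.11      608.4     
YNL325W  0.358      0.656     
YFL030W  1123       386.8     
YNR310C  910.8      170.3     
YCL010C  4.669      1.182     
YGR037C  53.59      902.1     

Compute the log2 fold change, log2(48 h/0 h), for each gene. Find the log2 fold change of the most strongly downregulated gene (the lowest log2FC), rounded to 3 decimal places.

log2(10.43/4.203) = 1.311  (YBL386W)
log2(4.319/0.510) = 3.082  (YDR370W)
log2(608.4/66.11) = 3.202  (YKL007W)
log2(0.656/0.358) = 0.874  (YNL325W)
log2(386.8/1123) = -1.538  (YFL030W)
log2(170.3/910.8) = -2.419  (YNR310C)
log2(1.182/4.669) = -1.982  (YCL010C)
log2(902.1/53.59) = 4.073  (YGR037C)
YNR310C is most strongly downregulated.

-2.419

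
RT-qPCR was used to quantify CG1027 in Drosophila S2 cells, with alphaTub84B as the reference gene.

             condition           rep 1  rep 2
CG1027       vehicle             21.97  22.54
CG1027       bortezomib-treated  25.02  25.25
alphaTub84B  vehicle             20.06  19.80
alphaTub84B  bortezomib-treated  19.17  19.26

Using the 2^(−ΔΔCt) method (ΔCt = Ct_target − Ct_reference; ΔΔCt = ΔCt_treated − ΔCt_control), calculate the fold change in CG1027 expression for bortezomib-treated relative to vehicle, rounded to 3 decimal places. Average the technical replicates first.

Mean Ct: CG1027 vehicle 22.255; CG1027 bortezomib-treated 25.135; alphaTub84B vehicle 19.930; alphaTub84B bortezomib-treated 19.215
ΔCt(vehicle) = 22.255 − 19.930 = 2.325
ΔCt(bortezomib-treated) = 25.135 − 19.215 = 5.920
ΔΔCt = 5.920 − 2.325 = 3.595
Fold change = 2^(−3.595) = 0.0828

0.083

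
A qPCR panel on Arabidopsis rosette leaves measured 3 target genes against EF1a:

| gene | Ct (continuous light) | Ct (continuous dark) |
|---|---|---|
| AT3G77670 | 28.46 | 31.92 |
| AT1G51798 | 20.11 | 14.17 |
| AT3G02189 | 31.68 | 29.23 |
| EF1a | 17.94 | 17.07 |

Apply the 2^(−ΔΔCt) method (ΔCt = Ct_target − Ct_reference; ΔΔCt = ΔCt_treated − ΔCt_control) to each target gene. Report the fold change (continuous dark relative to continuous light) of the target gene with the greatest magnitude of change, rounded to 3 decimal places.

AT3G77670: ΔΔCt = (31.92−17.07) − (28.46−17.94) = 14.85 − 10.52 = 4.33; fold change = 2^-4.33 = 0.050
AT1G51798: ΔΔCt = (14.17−17.07) − (20.11−17.94) = -2.90 − 2.17 = -5.07; fold change = 2^5.07 = 33.591
AT3G02189: ΔΔCt = (29.23−17.07) − (31.68−17.94) = 12.16 − 13.74 = -1.58; fold change = 2^1.58 = 2.990
AT1G51798 has the largest |ΔΔCt| = 5.07.

33.591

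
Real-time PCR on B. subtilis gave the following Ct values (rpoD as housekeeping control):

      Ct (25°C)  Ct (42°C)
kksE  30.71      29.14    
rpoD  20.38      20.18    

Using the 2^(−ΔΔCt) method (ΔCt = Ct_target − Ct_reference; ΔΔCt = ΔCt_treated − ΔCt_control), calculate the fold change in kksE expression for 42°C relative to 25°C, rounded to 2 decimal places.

2.58

ΔCt(25°C) = 30.710 − 20.380 = 10.330
ΔCt(42°C) = 29.140 − 20.180 = 8.960
ΔΔCt = 8.960 − 10.330 = -1.370
Fold change = 2^(−(-1.370)) = 2^1.370 = 2.585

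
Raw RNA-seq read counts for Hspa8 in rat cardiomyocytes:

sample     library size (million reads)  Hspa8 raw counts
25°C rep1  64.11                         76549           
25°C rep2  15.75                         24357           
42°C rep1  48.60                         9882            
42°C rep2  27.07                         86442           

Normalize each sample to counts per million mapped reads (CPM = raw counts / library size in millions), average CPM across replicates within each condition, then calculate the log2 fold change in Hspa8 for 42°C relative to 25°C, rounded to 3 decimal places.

CPM(25°C rep1) = 76549 / 64.11 = 1194.0259
CPM(25°C rep2) = 24357 / 15.75 = 1546.4762
CPM(42°C rep1) = 9882 / 48.60 = 203.3333
CPM(42°C rep2) = 86442 / 27.07 = 3193.2767
mean CPM(25°C) = 1370.2510; mean CPM(42°C) = 1698.3050
Fold change = 1698.3050 / 1370.2510 = 1.23941
log2(1.23941) = 0.3097

0.310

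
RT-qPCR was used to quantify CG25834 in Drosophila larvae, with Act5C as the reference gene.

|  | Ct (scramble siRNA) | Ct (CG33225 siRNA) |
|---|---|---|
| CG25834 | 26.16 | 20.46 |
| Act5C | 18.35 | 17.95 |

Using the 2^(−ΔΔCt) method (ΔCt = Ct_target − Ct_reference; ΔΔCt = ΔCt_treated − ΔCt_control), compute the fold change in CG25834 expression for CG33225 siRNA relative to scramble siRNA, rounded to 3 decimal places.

ΔCt(scramble siRNA) = 26.160 − 18.350 = 7.810
ΔCt(CG33225 siRNA) = 20.460 − 17.950 = 2.510
ΔΔCt = 2.510 − 7.810 = -5.300
Fold change = 2^(−(-5.300)) = 2^5.300 = 39.3966

39.397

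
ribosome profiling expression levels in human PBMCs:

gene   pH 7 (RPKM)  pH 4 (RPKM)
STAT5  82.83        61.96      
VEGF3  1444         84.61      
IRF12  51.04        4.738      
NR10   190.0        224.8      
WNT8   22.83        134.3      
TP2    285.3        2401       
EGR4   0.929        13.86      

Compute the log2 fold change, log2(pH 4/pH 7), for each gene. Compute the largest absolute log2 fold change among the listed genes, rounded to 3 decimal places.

4.093

log2(61.96/82.83) = -0.419  (STAT5)
log2(84.61/1444) = -4.093  (VEGF3)
log2(4.738/51.04) = -3.429  (IRF12)
log2(224.8/190.0) = 0.243  (NR10)
log2(134.3/22.83) = 2.556  (WNT8)
log2(2401/285.3) = 3.073  (TP2)
log2(13.86/0.929) = 3.899  (EGR4)
The largest magnitude belongs to VEGF3.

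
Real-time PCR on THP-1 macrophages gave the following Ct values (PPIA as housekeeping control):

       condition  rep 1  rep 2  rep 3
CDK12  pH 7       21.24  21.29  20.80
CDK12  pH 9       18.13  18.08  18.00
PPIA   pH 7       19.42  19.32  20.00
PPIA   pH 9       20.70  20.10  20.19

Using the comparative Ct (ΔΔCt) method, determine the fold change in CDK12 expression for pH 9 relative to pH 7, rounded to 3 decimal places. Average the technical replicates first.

Mean Ct: CDK12 pH 7 21.110; CDK12 pH 9 18.070; PPIA pH 7 19.580; PPIA pH 9 20.330
ΔCt(pH 7) = 21.110 − 19.580 = 1.530
ΔCt(pH 9) = 18.070 − 20.330 = -2.260
ΔΔCt = -2.260 − 1.530 = -3.790
Fold change = 2^(−(-3.790)) = 2^3.790 = 13.8326

13.833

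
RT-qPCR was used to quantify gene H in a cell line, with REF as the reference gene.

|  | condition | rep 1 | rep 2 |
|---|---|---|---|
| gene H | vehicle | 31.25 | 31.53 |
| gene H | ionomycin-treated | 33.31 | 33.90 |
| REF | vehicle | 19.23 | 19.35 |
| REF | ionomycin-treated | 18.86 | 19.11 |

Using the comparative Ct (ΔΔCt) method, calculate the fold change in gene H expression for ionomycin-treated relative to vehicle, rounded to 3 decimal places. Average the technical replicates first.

Mean Ct: gene H vehicle 31.390; gene H ionomycin-treated 33.605; REF vehicle 19.290; REF ionomycin-treated 18.985
ΔCt(vehicle) = 31.390 − 19.290 = 12.100
ΔCt(ionomycin-treated) = 33.605 − 18.985 = 14.620
ΔΔCt = 14.620 − 12.100 = 2.520
Fold change = 2^(−2.520) = 0.1743

0.174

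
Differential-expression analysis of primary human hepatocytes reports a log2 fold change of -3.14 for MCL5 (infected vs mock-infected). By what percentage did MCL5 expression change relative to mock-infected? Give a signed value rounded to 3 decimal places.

Fold change = 2^(-3.14) = 0.1134
Percent change = (FC − 1) × 100% = (0.1134 − 1) × 100 = -88.656%

-88.656%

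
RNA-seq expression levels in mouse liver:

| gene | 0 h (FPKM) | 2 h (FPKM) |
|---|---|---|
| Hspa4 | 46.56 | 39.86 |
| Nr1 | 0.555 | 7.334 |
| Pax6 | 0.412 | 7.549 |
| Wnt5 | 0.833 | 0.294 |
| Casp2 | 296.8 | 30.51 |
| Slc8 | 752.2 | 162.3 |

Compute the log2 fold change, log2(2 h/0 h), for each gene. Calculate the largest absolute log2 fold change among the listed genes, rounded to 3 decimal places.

log2(39.86/46.56) = -0.224  (Hspa4)
log2(7.334/0.555) = 3.724  (Nr1)
log2(7.549/0.412) = 4.196  (Pax6)
log2(0.294/0.833) = -1.503  (Wnt5)
log2(30.51/296.8) = -3.282  (Casp2)
log2(162.3/752.2) = -2.212  (Slc8)
The largest magnitude belongs to Pax6.

4.196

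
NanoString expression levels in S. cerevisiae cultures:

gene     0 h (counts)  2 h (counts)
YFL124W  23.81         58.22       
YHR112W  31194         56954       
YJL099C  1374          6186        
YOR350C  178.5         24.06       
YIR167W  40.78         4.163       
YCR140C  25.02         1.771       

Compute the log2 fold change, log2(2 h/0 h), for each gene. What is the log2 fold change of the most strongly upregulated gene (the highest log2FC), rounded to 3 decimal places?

2.171

log2(58.22/23.81) = 1.290  (YFL124W)
log2(56954/31194) = 0.869  (YHR112W)
log2(6186/1374) = 2.171  (YJL099C)
log2(24.06/178.5) = -2.891  (YOR350C)
log2(4.163/40.78) = -3.292  (YIR167W)
log2(1.771/25.02) = -3.820  (YCR140C)
YJL099C is most strongly upregulated.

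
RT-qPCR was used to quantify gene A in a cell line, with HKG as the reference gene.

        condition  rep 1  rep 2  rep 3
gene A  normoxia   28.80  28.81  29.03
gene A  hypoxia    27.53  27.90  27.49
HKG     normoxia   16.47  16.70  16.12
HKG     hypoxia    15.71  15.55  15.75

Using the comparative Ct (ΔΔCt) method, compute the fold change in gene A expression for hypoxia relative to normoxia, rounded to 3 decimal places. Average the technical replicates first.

Mean Ct: gene A normoxia 28.880; gene A hypoxia 27.640; HKG normoxia 16.430; HKG hypoxia 15.670
ΔCt(normoxia) = 28.880 − 16.430 = 12.450
ΔCt(hypoxia) = 27.640 − 15.670 = 11.970
ΔΔCt = 11.970 − 12.450 = -0.480
Fold change = 2^(−(-0.480)) = 2^0.480 = 1.3947

1.395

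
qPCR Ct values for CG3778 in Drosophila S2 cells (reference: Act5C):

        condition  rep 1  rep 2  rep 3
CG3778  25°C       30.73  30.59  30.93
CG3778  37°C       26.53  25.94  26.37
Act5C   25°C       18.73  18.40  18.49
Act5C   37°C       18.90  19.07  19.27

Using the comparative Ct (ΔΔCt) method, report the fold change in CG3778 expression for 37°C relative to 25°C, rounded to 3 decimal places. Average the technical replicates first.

Mean Ct: CG3778 25°C 30.750; CG3778 37°C 26.280; Act5C 25°C 18.540; Act5C 37°C 19.080
ΔCt(25°C) = 30.750 − 18.540 = 12.210
ΔCt(37°C) = 26.280 − 19.080 = 7.200
ΔΔCt = 7.200 − 12.210 = -5.010
Fold change = 2^(−(-5.010)) = 2^5.010 = 32.2226

32.223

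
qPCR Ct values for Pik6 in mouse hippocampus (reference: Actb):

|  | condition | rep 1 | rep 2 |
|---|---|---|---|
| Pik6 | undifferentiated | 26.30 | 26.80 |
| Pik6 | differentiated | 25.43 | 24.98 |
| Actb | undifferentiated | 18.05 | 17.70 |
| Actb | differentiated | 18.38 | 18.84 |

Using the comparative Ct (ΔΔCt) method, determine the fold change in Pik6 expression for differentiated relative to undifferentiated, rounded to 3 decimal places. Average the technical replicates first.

4.228

Mean Ct: Pik6 undifferentiated 26.550; Pik6 differentiated 25.205; Actb undifferentiated 17.875; Actb differentiated 18.610
ΔCt(undifferentiated) = 26.550 − 17.875 = 8.675
ΔCt(differentiated) = 25.205 − 18.610 = 6.595
ΔΔCt = 6.595 − 8.675 = -2.080
Fold change = 2^(−(-2.080)) = 2^2.080 = 4.2281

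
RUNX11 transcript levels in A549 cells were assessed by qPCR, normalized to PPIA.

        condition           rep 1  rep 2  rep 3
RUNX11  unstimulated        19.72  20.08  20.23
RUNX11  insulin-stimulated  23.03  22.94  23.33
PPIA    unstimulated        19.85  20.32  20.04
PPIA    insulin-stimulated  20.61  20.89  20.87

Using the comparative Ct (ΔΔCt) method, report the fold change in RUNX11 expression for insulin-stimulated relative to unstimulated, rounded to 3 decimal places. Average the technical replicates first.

Mean Ct: RUNX11 unstimulated 20.010; RUNX11 insulin-stimulated 23.100; PPIA unstimulated 20.070; PPIA insulin-stimulated 20.790
ΔCt(unstimulated) = 20.010 − 20.070 = -0.060
ΔCt(insulin-stimulated) = 23.100 − 20.790 = 2.310
ΔΔCt = 2.310 − (-0.060) = 2.370
Fold change = 2^(−2.370) = 0.1934

0.193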